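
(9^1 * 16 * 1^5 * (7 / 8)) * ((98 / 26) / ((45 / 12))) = 8232 / 65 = 126.65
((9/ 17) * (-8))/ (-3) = 24/ 17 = 1.41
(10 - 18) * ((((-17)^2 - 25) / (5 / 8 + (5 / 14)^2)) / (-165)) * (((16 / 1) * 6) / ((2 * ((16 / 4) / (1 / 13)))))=301056 / 19175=15.70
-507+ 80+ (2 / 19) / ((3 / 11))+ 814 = 22081 / 57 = 387.39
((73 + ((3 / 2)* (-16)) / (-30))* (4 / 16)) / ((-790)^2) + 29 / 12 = 90495607 / 37446000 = 2.42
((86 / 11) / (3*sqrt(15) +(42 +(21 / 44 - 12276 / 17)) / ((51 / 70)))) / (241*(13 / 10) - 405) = 0.00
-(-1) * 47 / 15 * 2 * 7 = 658 / 15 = 43.87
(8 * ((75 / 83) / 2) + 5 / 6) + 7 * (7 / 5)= 35477 / 2490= 14.25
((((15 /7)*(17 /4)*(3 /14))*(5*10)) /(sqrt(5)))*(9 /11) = 34425*sqrt(5) /2156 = 35.70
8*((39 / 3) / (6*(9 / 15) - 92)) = -20 / 17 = -1.18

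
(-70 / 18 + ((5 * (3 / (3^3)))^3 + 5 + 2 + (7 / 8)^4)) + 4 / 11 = 139016563 / 32845824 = 4.23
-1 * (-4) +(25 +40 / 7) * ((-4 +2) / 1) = -402 / 7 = -57.43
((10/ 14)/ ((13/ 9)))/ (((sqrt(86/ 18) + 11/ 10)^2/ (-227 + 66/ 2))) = -42341373000/ 938257411 + 5185620000 * sqrt(43)/ 938257411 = -8.89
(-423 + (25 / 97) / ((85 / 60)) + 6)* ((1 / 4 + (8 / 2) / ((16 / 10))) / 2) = -7560663 / 13192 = -573.12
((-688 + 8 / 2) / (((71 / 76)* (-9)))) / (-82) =-2888 / 2911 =-0.99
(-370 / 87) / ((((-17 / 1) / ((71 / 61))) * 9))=26270 / 811971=0.03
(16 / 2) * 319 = 2552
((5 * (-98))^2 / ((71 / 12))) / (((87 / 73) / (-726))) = -50899279200 / 2059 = -24720388.15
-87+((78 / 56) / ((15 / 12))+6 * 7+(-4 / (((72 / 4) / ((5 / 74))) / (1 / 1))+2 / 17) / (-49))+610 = 112166639 / 198135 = 566.11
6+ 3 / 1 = 9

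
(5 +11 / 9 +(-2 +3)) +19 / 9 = 28 / 3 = 9.33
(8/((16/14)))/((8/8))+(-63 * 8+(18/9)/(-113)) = -56163/113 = -497.02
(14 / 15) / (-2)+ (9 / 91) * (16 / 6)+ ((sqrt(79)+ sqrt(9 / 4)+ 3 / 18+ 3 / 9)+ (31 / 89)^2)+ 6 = 85614968 / 10812165+ sqrt(79) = 16.81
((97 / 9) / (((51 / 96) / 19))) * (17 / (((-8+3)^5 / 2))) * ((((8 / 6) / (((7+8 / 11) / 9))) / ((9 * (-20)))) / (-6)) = -648736 / 107578125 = -0.01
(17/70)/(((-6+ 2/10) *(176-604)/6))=51/86884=0.00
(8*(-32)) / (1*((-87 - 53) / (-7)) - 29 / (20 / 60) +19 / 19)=128 / 33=3.88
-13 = -13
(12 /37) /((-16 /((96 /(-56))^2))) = -108 /1813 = -0.06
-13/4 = -3.25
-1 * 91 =-91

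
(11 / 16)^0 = 1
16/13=1.23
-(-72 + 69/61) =4323/61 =70.87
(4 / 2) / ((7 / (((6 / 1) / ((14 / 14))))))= 12 / 7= 1.71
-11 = -11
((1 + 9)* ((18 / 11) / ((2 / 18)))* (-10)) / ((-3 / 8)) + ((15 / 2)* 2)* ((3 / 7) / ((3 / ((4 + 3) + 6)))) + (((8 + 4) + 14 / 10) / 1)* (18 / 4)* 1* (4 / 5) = 7706487 / 1925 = 4003.37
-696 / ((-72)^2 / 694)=-10063 / 108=-93.18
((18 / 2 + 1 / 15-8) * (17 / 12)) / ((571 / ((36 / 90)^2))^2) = 1088 / 9169903125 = 0.00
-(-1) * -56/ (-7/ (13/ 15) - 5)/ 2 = 182/ 85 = 2.14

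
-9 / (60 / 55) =-33 / 4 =-8.25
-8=-8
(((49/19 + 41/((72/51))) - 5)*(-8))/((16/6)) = -12139/152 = -79.86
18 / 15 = 6 / 5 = 1.20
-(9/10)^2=-81/100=-0.81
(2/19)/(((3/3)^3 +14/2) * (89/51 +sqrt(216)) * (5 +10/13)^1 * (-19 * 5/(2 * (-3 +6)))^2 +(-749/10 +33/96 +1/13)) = -4074807143459520/54865731187356719202581 +740098944000000 * sqrt(6)/2887670062492458905399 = 0.00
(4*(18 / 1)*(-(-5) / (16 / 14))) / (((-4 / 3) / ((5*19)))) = -89775 / 4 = -22443.75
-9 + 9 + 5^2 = 25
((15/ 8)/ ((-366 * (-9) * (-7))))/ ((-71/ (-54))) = -15/ 242536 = -0.00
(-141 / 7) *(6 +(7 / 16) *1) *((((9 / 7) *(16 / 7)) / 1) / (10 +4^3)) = -130707 / 25382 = -5.15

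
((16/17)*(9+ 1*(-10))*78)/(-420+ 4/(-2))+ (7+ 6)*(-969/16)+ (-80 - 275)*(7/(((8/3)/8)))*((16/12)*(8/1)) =-80307.14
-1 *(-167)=167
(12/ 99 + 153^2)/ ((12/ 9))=772501/ 44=17556.84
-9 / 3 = -3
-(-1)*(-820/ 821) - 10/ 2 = -4925/ 821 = -6.00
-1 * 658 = -658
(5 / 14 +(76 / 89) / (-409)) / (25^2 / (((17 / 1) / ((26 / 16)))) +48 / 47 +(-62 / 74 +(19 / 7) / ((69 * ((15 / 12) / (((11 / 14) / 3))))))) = 155018621531340 / 26167598931726157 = 0.01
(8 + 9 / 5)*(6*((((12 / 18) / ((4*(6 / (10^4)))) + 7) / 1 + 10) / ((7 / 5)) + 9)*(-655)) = -25367888 / 3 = -8455962.67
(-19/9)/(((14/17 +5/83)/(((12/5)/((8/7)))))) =-187663/37410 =-5.02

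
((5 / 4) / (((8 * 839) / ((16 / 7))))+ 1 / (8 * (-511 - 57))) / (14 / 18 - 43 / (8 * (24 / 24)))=-49383 / 1104170984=-0.00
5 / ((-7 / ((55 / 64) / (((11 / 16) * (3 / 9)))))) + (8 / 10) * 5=37 / 28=1.32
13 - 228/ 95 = 53/ 5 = 10.60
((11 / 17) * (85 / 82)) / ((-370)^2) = 11 / 2245160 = 0.00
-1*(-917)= 917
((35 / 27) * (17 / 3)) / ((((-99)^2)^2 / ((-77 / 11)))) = -4165 / 7780827681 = -0.00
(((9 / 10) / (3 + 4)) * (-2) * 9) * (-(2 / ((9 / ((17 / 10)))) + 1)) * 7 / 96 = 93 / 400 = 0.23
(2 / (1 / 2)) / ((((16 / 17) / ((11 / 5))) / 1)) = 9.35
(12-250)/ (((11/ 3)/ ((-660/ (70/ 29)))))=17748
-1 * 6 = -6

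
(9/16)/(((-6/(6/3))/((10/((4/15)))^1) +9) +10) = 225/7568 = 0.03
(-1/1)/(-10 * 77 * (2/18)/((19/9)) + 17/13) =0.03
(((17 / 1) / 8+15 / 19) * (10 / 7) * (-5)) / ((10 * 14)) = -2215 / 14896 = -0.15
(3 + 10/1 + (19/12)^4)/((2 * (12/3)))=2.41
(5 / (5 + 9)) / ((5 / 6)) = 3 / 7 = 0.43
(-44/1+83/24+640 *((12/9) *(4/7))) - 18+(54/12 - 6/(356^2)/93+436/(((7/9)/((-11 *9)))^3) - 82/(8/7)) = -227186430704503195/252671979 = -899135834.55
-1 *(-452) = 452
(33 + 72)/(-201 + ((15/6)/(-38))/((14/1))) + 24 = 5021136/213869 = 23.48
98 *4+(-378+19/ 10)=159/ 10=15.90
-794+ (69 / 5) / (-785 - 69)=-794.02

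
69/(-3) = -23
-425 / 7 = -60.71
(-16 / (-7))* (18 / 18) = 16 / 7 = 2.29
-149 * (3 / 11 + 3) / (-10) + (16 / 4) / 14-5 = 16959 / 385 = 44.05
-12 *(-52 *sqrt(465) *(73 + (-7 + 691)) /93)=157456 *sqrt(465) /31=109527.71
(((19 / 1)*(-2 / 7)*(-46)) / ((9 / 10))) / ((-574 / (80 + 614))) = -6065560 / 18081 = -335.47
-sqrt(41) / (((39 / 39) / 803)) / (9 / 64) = -36563.26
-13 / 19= -0.68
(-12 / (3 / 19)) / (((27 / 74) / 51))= -95608 / 9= -10623.11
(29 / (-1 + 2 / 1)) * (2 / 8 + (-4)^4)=29725 / 4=7431.25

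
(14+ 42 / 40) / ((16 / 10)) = 301 / 32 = 9.41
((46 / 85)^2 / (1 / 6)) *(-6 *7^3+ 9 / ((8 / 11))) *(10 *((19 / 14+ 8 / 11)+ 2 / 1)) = -192187287 / 1309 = -146819.93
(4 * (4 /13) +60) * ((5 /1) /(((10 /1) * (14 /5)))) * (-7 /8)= -995 /104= -9.57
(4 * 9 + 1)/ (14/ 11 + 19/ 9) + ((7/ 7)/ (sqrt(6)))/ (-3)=10.80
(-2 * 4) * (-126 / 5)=1008 / 5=201.60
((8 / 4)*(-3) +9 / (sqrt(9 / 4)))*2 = 0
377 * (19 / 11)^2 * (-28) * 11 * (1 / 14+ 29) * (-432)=4350748896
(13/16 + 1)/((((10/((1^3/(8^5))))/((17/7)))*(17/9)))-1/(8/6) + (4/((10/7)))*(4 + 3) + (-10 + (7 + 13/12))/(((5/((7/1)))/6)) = 2.75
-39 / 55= -0.71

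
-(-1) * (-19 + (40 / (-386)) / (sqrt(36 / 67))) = -19.14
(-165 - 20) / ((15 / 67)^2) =-166093 / 45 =-3690.96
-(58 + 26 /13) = -60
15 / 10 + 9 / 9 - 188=-371 / 2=-185.50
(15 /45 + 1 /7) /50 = 1 /105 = 0.01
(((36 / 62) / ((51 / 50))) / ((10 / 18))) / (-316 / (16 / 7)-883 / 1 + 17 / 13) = -3120 / 3105611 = -0.00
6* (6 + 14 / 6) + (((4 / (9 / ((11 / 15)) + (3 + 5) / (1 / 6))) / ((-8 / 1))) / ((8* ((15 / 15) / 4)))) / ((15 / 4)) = 497239 / 9945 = 50.00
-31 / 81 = -0.38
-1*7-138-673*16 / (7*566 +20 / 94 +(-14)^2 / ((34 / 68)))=-3772507 / 25581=-147.47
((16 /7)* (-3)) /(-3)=16 /7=2.29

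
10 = 10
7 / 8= 0.88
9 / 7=1.29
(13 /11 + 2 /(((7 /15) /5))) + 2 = 1895 /77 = 24.61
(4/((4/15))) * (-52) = -780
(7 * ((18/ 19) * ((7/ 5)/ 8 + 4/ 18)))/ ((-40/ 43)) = -43043/ 15200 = -2.83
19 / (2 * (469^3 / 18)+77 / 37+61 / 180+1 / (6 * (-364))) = 7676760 / 4631273966953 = 0.00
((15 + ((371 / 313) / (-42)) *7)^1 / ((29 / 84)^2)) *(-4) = -130766496 / 263233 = -496.77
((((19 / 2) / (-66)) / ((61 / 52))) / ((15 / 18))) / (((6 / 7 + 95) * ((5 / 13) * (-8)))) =22477 / 45024100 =0.00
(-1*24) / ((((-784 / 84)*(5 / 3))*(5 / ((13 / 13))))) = 54 / 175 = 0.31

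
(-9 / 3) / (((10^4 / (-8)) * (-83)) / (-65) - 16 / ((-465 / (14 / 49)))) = 126945 / 67540834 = 0.00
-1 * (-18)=18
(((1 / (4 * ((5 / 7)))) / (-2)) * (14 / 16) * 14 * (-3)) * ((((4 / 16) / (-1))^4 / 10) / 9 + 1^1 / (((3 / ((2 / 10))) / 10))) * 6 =5268823 / 204800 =25.73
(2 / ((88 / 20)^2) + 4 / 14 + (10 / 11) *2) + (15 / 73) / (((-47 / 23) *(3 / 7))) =11464839 / 5812114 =1.97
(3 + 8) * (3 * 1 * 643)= 21219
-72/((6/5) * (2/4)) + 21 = -99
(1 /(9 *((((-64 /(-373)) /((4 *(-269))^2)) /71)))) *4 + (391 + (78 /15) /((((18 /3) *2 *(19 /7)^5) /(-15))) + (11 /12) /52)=986969831097109835 /4635257328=212926653.53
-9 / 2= -4.50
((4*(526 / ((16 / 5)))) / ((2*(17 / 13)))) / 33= 17095 / 2244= 7.62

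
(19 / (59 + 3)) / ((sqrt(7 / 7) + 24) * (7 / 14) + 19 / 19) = 19 / 837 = 0.02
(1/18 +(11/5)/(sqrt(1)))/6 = 203/540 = 0.38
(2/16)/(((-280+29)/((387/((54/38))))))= -817/6024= -0.14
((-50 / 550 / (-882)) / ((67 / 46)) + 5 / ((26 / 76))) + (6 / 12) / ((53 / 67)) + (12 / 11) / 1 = 7317553073 / 447873426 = 16.34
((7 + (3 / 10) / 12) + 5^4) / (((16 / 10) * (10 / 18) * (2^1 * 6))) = 75843 / 1280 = 59.25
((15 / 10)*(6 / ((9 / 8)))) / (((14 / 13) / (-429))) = -22308 / 7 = -3186.86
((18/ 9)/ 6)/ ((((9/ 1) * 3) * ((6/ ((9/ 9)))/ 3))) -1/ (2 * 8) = -0.06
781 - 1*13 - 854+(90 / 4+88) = 49 / 2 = 24.50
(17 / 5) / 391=1 / 115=0.01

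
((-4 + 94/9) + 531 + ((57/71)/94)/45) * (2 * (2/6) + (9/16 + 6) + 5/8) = 60851851619/14415840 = 4221.18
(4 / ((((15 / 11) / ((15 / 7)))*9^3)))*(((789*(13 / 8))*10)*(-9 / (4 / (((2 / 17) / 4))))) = -7.32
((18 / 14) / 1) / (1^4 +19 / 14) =6 / 11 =0.55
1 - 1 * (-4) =5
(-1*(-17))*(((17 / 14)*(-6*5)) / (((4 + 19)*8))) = -4335 / 1288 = -3.37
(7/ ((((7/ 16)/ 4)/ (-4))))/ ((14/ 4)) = -512/ 7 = -73.14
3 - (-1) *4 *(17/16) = 29/4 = 7.25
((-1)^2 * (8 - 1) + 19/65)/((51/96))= 15168/1105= 13.73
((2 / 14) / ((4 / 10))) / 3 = 5 / 42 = 0.12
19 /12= 1.58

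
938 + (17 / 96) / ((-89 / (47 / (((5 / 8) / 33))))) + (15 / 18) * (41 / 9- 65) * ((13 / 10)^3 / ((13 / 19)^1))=185348941 / 240300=771.32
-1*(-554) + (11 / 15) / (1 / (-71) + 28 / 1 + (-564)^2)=187696333711 / 338802045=554.00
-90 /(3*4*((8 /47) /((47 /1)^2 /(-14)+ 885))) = -7177605 /224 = -32042.88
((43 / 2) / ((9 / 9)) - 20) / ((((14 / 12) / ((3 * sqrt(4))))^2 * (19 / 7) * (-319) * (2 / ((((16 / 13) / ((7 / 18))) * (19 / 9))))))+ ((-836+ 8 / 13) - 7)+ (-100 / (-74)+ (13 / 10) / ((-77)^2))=-99384482159 / 118148030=-841.19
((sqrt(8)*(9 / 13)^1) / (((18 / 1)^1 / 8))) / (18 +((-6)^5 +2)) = -2*sqrt(2) / 25207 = -0.00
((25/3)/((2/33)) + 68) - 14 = 383/2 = 191.50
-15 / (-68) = 15 / 68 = 0.22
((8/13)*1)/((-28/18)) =-36/91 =-0.40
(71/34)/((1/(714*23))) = 34293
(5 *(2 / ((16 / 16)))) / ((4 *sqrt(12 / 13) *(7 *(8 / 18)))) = 15 *sqrt(39) / 112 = 0.84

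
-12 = -12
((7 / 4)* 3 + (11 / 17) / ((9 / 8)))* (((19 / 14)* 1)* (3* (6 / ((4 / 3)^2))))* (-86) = -26213445 / 3808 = -6883.78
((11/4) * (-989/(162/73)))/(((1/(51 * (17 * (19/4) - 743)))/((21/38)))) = 83448685859/3648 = 22875188.01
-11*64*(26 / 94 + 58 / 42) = -1151744 / 987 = -1166.91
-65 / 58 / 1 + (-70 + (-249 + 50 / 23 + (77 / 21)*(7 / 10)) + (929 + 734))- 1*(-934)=22827607 / 10005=2281.62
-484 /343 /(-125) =484 /42875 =0.01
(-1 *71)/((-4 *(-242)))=-71/968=-0.07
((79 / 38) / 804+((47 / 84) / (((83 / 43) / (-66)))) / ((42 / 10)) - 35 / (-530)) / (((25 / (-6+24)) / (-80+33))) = 4166006558787 / 27439642300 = 151.82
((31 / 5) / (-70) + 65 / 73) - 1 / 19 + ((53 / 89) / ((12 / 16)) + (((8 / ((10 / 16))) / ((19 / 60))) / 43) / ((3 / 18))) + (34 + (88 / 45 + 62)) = 1757959962869 / 16720354350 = 105.14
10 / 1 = 10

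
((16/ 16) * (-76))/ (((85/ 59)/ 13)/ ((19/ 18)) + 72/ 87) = -81.49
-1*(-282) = 282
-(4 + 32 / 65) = -292 / 65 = -4.49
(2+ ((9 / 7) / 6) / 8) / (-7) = -227 / 784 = -0.29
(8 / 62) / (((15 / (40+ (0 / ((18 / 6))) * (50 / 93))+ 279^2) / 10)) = 320 / 19304661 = 0.00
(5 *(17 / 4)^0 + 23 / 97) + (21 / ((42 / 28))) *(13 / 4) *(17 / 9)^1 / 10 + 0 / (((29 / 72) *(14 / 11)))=13.83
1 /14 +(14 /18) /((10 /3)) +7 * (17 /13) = 12911 /1365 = 9.46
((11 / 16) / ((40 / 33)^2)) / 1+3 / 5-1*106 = -2686261 / 25600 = -104.93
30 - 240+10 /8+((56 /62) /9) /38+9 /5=-21940559 /106020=-206.95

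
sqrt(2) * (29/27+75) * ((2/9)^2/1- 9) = -1489150 * sqrt(2)/2187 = -962.95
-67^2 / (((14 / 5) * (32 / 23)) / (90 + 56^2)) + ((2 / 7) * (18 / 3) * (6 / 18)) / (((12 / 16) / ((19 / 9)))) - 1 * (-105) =-22481905717 / 6048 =-3717246.32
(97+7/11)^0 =1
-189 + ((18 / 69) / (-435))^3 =-7010505250883 / 37092620375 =-189.00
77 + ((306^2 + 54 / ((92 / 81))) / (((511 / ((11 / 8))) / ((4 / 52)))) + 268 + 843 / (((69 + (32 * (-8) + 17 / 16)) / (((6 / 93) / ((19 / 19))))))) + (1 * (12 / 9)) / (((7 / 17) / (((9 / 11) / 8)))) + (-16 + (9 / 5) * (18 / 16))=17737371958729 / 50612447600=350.45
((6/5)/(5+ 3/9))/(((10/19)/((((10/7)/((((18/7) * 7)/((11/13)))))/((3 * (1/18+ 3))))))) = 57/18200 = 0.00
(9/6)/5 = 3/10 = 0.30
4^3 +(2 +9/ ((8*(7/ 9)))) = 3777/ 56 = 67.45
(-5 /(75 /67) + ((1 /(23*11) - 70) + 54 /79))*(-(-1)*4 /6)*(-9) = 44238728 /99935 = 442.68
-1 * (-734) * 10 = 7340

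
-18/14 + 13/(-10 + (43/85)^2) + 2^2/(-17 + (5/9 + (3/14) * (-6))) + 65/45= -2313634427/1651396257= -1.40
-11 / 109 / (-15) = 11 / 1635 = 0.01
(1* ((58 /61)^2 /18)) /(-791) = -1682 /26489799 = -0.00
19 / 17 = 1.12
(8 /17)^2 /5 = 64 /1445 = 0.04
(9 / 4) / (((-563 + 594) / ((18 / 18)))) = 9 / 124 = 0.07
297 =297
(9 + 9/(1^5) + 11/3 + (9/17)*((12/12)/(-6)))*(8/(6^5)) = 2201/99144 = 0.02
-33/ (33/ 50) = -50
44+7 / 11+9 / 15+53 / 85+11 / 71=46.01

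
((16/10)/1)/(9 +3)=2/15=0.13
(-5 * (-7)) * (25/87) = 875/87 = 10.06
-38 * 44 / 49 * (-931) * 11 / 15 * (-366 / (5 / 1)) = -42632656 / 25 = -1705306.24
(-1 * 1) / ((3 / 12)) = -4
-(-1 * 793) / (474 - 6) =61 / 36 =1.69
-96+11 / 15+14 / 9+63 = -1382 / 45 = -30.71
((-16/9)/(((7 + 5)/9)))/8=-1/6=-0.17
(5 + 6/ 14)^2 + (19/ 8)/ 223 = 2577027/ 87416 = 29.48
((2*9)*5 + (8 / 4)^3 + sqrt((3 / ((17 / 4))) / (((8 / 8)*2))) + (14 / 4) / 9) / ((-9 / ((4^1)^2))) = -14168 / 81 - 16*sqrt(102) / 153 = -175.97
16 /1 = 16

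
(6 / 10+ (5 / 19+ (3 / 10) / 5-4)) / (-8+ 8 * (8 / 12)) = 8769 / 7600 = 1.15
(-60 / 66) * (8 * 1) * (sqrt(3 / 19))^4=-720 / 3971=-0.18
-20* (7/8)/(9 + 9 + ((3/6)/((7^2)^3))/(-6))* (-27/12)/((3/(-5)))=-3.65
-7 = -7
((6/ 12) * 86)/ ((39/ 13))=43/ 3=14.33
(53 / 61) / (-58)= -53 / 3538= -0.01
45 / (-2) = -45 / 2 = -22.50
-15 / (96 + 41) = -15 / 137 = -0.11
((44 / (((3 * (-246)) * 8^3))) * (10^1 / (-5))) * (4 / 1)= 11 / 11808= 0.00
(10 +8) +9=27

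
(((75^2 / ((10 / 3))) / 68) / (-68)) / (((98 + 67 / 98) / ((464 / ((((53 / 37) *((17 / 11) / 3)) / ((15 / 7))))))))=-12548064375 / 2518222019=-4.98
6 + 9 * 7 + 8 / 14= 487 / 7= 69.57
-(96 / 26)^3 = -110592 / 2197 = -50.34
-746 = -746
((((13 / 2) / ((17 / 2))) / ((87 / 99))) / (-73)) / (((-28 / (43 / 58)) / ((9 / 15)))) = 55341 / 292230680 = 0.00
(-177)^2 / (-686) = -31329 / 686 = -45.67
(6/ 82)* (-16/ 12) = -4/ 41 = -0.10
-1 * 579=-579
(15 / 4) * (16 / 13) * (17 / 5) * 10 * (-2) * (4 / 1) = -16320 / 13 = -1255.38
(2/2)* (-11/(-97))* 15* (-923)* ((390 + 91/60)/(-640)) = 238504123/248320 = 960.47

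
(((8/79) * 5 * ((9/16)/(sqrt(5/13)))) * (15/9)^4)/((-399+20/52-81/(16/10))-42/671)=-21807500 * sqrt(65)/22292807049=-0.01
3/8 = 0.38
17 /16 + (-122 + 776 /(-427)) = -838661 /6832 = -122.75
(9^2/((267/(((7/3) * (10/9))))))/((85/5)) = 0.05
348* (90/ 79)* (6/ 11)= 187920/ 869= 216.25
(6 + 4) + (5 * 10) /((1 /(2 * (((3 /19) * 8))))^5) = 12764959390 /2476099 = 5155.27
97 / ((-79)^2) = 97 / 6241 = 0.02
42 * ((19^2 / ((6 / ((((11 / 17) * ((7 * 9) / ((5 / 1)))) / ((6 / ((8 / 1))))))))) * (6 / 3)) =4669896 / 85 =54939.95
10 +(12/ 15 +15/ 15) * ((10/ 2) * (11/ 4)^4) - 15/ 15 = 134073/ 256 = 523.72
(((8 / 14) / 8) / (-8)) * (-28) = 1 / 4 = 0.25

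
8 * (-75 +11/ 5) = -2912/ 5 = -582.40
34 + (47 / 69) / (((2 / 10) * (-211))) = 494771 / 14559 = 33.98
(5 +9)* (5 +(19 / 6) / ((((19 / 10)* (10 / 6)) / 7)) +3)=210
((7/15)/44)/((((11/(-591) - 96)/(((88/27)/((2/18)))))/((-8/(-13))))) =-0.00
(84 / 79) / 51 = 28 / 1343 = 0.02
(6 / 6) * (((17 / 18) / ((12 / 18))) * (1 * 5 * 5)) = 425 / 12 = 35.42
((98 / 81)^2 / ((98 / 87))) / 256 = 1421 / 279936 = 0.01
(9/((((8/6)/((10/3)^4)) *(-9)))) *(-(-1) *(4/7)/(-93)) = 10000/17577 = 0.57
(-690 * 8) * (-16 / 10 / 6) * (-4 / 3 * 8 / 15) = -47104 / 45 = -1046.76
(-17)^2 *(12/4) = 867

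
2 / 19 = 0.11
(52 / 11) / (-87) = -52 / 957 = -0.05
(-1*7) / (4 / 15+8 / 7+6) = -735 / 778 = -0.94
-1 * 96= -96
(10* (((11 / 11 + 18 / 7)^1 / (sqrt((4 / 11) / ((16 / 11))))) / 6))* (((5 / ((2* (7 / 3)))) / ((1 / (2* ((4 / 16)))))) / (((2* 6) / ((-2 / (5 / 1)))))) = -125 / 588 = -0.21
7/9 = 0.78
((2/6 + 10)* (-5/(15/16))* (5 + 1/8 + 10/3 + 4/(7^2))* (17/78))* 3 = -5292661/17199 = -307.73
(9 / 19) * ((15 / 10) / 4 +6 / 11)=729 / 1672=0.44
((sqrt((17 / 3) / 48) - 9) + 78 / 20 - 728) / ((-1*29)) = 7331 / 290 - sqrt(17) / 348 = 25.27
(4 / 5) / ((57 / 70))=0.98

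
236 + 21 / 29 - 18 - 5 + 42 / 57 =118168 / 551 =214.46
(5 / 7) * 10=50 / 7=7.14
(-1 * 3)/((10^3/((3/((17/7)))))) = -63/17000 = -0.00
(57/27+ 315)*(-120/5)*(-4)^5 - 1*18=23379914/3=7793304.67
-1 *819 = -819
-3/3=-1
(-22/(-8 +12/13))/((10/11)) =1573/460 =3.42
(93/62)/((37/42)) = 63/37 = 1.70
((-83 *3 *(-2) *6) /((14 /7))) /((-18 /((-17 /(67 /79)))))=111469 /67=1663.72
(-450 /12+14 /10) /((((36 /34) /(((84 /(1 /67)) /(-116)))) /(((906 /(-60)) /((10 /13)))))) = -5650010639 /174000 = -32471.33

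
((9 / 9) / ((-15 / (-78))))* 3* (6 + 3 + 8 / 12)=754 / 5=150.80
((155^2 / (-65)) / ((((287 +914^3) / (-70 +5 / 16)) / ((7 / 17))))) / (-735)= -1071515 / 56698334465136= -0.00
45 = 45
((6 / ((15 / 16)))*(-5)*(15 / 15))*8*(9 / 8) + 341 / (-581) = -167669 / 581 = -288.59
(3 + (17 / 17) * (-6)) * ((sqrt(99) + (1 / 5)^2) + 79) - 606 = -21078 / 25 - 9 * sqrt(11) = -872.97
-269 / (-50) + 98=5169 / 50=103.38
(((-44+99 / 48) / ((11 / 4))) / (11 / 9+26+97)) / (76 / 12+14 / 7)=-1647 / 111800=-0.01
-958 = -958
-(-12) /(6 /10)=20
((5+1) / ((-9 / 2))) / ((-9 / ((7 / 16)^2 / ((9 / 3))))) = 49 / 5184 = 0.01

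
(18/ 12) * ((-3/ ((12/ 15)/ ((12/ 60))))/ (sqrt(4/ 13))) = -9 * sqrt(13)/ 16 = -2.03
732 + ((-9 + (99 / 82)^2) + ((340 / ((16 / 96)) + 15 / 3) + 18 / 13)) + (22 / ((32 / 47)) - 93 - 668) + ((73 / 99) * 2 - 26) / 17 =1200872493167 / 588457584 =2040.71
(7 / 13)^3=0.16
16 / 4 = 4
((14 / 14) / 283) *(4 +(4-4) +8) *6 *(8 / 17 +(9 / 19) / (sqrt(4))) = 0.18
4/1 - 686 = -682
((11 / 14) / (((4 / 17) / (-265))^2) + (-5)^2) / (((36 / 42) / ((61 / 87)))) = 13618303375 / 16704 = 815271.99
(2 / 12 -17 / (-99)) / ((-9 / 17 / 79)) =-89981 / 1782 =-50.49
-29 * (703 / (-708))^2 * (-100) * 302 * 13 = 703345893575 / 62658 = 11225157.10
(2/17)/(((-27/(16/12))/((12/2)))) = -16/459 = -0.03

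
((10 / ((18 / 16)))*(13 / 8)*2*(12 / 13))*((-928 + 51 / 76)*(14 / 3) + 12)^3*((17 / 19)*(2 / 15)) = -8097061217783829548 / 31668003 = -255685880091.14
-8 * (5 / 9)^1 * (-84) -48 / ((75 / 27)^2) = 367.11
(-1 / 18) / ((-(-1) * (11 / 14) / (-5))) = 35 / 99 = 0.35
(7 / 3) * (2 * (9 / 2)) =21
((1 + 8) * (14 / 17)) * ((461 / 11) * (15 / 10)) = 87129 / 187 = 465.93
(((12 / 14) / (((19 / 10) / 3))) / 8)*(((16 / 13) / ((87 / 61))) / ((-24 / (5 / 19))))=-1525 / 952679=-0.00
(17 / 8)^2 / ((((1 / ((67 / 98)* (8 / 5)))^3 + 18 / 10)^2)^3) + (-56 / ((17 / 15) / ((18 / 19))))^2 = 618110906084766151663320203943626175494432477993017600 / 282075079298736550109163378025957960660086091460041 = 2191.30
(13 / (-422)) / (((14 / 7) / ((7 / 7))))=-13 / 844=-0.02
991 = 991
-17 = -17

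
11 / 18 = 0.61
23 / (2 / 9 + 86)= 207 / 776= 0.27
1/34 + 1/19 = 53/646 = 0.08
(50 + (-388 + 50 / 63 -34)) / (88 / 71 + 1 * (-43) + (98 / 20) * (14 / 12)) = 10.30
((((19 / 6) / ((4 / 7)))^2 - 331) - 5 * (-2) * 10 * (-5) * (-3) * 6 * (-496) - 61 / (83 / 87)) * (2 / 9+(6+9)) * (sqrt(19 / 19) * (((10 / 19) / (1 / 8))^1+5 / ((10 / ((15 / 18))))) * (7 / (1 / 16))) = -215939087751217285 / 6131376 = -35218699318.26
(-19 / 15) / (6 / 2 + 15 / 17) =-323 / 990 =-0.33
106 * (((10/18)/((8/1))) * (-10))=-1325/18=-73.61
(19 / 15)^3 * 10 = 13718 / 675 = 20.32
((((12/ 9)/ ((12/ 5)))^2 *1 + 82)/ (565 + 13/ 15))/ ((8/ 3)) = 33335/ 611136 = 0.05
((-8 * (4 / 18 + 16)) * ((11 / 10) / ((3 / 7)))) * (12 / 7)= -25696 / 45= -571.02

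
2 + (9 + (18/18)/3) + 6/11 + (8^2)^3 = 8651144/33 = 262155.88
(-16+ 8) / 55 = -8 / 55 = -0.15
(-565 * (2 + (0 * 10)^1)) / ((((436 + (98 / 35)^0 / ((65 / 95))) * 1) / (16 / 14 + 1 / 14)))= -124865 / 39809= -3.14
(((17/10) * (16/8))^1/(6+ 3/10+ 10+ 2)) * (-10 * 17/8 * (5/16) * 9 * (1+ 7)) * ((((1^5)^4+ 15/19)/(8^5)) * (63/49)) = -3316275/531693568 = -0.01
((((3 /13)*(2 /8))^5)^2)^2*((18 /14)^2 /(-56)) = -282429536481 /57339114231907870272673810061453164544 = -0.00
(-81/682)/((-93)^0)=-81/682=-0.12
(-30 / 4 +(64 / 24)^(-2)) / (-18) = 157 / 384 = 0.41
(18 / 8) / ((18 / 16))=2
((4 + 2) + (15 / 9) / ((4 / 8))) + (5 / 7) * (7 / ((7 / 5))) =271 / 21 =12.90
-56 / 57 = -0.98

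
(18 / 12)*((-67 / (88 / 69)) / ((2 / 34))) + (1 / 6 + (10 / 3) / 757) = -178457369 / 133232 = -1339.45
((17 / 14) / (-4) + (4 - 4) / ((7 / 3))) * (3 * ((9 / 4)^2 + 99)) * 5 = -424575 / 896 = -473.86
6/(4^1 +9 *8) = 3/38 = 0.08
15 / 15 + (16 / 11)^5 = 1209627 / 161051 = 7.51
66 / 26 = 2.54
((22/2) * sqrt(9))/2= 33/2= 16.50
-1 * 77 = -77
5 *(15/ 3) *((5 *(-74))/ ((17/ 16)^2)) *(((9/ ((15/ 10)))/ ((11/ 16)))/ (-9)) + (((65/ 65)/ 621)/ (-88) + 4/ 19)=2384279231597/ 300072168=7945.69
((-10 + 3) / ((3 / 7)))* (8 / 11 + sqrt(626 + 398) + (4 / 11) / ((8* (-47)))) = -534.53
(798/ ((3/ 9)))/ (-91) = -342/ 13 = -26.31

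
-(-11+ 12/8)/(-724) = -19/1448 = -0.01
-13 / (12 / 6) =-13 / 2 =-6.50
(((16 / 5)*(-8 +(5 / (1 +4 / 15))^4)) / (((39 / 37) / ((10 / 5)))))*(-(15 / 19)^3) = -8151322384800 / 11620332607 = -701.47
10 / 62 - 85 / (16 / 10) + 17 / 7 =-87729 / 1736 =-50.54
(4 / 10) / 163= 2 / 815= 0.00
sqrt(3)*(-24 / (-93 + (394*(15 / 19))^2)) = -2888*sqrt(3) / 11631509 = -0.00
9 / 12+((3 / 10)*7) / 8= 81 / 80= 1.01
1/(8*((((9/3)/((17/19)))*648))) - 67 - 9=-22457071/295488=-76.00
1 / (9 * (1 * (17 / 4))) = 4 / 153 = 0.03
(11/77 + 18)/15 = 127/105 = 1.21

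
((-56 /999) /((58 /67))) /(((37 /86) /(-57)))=3065384 /357309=8.58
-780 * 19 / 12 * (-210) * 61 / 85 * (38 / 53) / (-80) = -6011733 / 3604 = -1668.07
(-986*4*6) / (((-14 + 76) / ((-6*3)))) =212976 / 31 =6870.19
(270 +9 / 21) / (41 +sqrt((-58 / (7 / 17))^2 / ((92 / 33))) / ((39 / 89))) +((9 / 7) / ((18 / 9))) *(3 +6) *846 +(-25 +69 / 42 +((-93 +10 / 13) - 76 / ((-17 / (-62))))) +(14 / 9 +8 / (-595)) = 1079769093 *sqrt(759) / 20216597510 +126753530230254797 / 28147568713173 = 4504.65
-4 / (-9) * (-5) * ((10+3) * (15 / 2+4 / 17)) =-34190 / 153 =-223.46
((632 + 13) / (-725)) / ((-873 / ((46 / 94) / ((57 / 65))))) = 12857 / 22608081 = 0.00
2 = 2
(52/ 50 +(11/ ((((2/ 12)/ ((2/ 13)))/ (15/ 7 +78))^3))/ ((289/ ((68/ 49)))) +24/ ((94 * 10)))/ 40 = 231972012697627/ 433868503250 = 534.66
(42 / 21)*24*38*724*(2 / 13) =2641152 / 13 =203165.54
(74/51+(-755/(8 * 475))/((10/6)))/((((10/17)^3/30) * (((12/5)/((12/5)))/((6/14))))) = 31967157/380000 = 84.12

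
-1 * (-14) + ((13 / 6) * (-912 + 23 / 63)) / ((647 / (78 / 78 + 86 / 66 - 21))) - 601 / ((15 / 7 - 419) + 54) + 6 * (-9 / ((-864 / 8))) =750649224653 / 10249761060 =73.24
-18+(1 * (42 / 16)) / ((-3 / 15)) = -249 / 8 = -31.12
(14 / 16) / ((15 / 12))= 7 / 10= 0.70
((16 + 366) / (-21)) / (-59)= 382 / 1239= 0.31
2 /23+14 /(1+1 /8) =2594 /207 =12.53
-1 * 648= -648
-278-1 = -279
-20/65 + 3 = 35/13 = 2.69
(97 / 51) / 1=97 / 51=1.90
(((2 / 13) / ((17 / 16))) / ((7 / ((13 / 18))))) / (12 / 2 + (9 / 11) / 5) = 0.00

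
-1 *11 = -11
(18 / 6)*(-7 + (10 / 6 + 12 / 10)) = -62 / 5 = -12.40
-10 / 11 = -0.91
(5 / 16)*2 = 0.62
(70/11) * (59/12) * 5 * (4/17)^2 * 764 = 63106400/9537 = 6617.01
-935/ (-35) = 187/ 7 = 26.71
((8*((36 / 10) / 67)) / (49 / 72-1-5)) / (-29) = 10368 / 3720845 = 0.00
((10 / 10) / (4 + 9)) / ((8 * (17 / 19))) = 19 / 1768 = 0.01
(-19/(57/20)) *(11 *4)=-880/3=-293.33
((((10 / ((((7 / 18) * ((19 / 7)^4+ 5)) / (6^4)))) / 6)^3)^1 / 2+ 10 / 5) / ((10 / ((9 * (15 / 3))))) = 915015062818256787 / 494350771643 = 1850942.92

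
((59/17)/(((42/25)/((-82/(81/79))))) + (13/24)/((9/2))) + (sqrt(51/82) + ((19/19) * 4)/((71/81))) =-1318352135/8212428 + sqrt(4182)/82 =-159.74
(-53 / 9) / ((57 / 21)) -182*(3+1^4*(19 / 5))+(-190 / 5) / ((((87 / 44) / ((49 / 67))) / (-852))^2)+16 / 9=-12185022998523107 / 3227837895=-3774979.85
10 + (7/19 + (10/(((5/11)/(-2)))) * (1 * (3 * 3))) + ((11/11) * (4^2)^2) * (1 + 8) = 36449/19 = 1918.37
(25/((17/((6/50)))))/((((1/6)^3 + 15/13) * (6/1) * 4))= 351/55301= 0.01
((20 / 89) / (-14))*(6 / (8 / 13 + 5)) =-780 / 45479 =-0.02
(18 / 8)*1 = 9 / 4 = 2.25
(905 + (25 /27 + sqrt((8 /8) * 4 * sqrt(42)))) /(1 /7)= 14 * 42^(1 /4) + 171220 /27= 6377.12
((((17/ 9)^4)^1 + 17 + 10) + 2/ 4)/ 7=527897/ 91854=5.75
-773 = -773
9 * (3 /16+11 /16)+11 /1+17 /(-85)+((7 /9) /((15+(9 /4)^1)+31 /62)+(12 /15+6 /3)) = 550021 /25560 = 21.52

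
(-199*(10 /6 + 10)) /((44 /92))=-160195 /33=-4854.39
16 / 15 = 1.07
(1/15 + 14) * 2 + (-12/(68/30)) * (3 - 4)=8524/255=33.43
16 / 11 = 1.45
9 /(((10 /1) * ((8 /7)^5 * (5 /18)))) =1361367 /819200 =1.66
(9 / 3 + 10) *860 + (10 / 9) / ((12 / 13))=603785 / 54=11181.20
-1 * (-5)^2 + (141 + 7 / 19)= 116.37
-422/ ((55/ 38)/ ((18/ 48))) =-12027/ 110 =-109.34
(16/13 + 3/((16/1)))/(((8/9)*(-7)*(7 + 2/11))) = -29205/920192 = -0.03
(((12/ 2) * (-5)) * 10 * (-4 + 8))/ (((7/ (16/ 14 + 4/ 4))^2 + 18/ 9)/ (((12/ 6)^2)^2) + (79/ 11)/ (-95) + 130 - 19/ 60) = -902880000/ 98112719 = -9.20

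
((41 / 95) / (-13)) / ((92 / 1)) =-41 / 113620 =-0.00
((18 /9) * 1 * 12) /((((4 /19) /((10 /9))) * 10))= 38 /3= 12.67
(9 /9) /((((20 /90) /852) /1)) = 3834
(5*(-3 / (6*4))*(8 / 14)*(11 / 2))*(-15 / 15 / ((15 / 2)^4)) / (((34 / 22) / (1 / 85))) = 0.00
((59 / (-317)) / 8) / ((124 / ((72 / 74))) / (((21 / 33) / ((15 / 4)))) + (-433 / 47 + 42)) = -58233 / 1961874326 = -0.00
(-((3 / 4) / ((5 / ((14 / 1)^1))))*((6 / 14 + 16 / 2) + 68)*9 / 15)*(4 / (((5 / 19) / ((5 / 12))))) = -6099 / 10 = -609.90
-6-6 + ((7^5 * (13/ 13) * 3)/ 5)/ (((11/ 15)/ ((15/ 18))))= 251841/ 22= 11447.32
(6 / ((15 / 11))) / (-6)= -11 / 15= -0.73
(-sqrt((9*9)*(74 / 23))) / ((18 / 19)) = -19*sqrt(1702) / 46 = -17.04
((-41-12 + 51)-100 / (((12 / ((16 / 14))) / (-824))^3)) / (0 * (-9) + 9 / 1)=5369961.98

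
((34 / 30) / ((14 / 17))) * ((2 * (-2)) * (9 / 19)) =-1734 / 665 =-2.61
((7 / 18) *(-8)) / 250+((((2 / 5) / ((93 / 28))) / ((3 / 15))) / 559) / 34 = -4113802 / 331417125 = -0.01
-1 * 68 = -68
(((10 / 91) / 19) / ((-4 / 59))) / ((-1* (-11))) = -295 / 38038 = -0.01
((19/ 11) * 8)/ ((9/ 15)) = 760/ 33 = 23.03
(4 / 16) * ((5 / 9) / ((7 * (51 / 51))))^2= 25 / 15876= 0.00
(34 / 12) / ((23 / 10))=85 / 69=1.23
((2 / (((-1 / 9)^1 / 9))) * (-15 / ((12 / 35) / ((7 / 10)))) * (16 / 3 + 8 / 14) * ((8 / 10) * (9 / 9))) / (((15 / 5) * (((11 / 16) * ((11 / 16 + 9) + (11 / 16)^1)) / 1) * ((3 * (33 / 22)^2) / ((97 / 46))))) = 21554176 / 62997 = 342.15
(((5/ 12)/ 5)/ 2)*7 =7/ 24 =0.29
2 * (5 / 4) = 2.50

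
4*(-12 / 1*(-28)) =1344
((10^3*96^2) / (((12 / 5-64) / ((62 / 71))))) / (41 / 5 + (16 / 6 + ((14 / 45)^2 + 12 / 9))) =-1446336000000 / 136133767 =-10624.37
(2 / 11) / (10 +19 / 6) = 12 / 869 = 0.01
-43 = -43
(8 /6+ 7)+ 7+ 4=58 /3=19.33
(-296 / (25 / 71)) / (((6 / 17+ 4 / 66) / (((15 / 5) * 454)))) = -2007243414 / 725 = -2768611.61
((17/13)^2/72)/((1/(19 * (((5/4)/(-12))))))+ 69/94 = 18859823/27451008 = 0.69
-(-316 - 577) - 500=393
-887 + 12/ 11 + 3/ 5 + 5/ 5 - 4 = -48857/ 55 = -888.31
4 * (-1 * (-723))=2892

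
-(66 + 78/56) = -1887/28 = -67.39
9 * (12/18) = 6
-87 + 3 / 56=-4869 / 56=-86.95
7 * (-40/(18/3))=-140/3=-46.67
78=78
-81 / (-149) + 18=2763 / 149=18.54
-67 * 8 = -536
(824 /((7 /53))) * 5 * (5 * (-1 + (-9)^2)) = 87344000 /7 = 12477714.29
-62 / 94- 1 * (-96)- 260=-7739 / 47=-164.66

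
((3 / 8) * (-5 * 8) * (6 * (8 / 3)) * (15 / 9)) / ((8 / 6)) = -300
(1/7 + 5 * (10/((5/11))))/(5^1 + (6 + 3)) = 771/98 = 7.87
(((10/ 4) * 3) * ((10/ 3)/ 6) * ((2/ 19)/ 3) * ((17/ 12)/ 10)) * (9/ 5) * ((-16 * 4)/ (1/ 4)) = -544/ 57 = -9.54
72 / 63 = 8 / 7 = 1.14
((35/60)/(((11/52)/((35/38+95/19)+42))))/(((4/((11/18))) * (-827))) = -0.02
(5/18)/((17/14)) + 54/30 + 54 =42862/765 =56.03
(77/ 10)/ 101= 77/ 1010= 0.08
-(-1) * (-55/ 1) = -55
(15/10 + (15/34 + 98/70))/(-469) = -284/39865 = -0.01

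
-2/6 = -1/3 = -0.33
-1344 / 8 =-168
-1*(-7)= 7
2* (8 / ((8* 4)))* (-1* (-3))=1.50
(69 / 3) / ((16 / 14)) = 161 / 8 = 20.12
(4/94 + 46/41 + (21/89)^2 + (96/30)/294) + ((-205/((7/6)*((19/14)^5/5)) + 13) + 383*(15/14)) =12987088857822741913/55558059361251510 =233.76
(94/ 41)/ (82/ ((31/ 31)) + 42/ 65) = 3055/ 110126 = 0.03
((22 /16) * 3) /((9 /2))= 11 /12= 0.92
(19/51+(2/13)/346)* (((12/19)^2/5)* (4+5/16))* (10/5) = 17711748/69010565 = 0.26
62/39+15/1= 647/39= 16.59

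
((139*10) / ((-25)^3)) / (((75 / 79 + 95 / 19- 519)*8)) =10981 / 506637500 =0.00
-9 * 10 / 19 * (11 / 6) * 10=-86.84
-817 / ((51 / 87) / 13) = -308009 / 17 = -18118.18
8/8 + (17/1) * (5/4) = 89/4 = 22.25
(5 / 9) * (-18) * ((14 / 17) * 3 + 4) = -1100 / 17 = -64.71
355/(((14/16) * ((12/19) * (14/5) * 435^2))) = 1349/1112643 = 0.00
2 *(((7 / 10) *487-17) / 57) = 3239 / 285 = 11.36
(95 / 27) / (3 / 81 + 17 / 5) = 1.02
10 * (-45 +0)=-450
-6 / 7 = -0.86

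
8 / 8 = 1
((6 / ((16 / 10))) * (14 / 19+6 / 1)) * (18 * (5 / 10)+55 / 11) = 6720 / 19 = 353.68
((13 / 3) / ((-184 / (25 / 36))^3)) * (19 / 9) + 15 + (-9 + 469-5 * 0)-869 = -394.00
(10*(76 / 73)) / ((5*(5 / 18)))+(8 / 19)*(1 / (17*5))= 7.50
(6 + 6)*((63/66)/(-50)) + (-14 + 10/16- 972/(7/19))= -40839103/15400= -2651.89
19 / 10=1.90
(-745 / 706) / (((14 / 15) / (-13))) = 145275 / 9884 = 14.70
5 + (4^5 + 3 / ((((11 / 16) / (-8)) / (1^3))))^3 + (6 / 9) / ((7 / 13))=27046183086361 / 27951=967628460.03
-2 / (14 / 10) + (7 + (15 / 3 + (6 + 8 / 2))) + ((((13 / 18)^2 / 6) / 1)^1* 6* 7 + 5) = 66277 / 2268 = 29.22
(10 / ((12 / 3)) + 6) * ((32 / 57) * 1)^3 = 278528 / 185193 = 1.50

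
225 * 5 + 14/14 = 1126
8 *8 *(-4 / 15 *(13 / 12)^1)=-832 / 45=-18.49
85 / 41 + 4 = 249 / 41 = 6.07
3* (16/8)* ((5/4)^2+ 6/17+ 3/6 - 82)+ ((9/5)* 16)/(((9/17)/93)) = 3115551/680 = 4581.69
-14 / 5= -2.80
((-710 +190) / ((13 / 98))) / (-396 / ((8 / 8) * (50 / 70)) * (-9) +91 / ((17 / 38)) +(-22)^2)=-0.69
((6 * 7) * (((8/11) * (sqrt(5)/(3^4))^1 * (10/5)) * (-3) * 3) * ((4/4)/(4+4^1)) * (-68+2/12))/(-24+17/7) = -3626 * sqrt(5)/1359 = -5.97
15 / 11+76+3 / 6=1713 / 22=77.86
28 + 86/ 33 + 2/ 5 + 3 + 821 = 141076/ 165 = 855.01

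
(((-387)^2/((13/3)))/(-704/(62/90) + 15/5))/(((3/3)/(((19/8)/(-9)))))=9801549/1095016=8.95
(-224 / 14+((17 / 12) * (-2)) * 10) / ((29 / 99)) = -4389 / 29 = -151.34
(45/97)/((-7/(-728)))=4680/97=48.25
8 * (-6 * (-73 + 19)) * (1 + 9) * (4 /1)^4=6635520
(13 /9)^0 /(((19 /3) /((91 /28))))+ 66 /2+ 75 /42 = 18779 /532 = 35.30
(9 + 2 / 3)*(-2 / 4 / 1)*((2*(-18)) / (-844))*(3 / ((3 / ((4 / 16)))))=-0.05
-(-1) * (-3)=-3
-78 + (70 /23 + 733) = 15135 /23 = 658.04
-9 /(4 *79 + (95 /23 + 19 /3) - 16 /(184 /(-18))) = -621 /22634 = -0.03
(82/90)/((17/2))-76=-58058/765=-75.89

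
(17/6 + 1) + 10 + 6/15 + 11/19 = 8443/570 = 14.81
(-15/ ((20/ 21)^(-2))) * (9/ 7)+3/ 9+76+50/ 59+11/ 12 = 4905833/ 80948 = 60.60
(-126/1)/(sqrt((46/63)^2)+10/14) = -1134/13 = -87.23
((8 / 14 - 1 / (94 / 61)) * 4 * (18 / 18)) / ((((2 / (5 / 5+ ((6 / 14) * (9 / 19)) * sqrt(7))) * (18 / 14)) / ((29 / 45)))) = -493 / 6345 - 493 * sqrt(7) / 31255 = -0.12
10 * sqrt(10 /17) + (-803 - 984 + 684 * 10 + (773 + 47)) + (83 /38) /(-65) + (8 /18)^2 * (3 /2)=10 * sqrt(170) /17 + 391687889 /66690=5880.93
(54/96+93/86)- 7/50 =25867/17200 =1.50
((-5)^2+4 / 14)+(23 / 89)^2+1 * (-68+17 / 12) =-41.23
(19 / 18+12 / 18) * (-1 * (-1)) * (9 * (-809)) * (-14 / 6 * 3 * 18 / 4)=1579977 / 4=394994.25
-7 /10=-0.70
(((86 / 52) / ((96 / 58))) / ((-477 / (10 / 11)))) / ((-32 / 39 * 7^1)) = 6235 / 18805248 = 0.00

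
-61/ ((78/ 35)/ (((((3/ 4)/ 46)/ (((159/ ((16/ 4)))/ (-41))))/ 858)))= 87535/ 163160712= 0.00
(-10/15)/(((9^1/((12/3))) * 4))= -2/27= -0.07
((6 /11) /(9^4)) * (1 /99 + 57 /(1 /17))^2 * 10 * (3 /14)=92029486240 /550159533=167.28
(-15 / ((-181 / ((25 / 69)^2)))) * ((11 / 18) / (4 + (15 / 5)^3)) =34375 / 160283826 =0.00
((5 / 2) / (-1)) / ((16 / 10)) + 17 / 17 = -0.56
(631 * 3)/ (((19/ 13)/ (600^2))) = 8859240000/ 19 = 466275789.47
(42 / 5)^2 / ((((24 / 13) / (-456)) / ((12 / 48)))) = -4357.08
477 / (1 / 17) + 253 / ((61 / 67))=511600 / 61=8386.89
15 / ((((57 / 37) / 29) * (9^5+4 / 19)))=0.00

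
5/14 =0.36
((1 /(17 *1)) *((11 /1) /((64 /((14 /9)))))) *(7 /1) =539 /4896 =0.11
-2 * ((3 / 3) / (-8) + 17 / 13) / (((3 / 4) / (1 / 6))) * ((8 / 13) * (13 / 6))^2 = -328 / 351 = -0.93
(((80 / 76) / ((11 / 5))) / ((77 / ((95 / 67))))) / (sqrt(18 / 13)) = 250 * sqrt(26) / 170247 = 0.01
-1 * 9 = -9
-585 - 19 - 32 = -636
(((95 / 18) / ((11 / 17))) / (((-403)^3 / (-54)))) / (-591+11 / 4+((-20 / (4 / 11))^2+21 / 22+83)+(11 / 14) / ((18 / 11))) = 305235 / 114354441368687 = 0.00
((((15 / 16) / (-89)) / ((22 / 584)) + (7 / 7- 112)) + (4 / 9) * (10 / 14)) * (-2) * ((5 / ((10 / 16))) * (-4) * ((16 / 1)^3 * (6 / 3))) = -3588129161216 / 61677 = -58176129.86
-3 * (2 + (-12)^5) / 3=248830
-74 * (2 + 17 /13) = -3182 /13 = -244.77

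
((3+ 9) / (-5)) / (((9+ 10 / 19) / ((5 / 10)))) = -114 / 905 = -0.13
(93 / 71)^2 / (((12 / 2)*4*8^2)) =2883 / 2580992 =0.00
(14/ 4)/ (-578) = -7/ 1156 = -0.01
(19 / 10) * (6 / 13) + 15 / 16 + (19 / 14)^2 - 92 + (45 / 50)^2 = -22303597 / 254800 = -87.53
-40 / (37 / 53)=-2120 / 37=-57.30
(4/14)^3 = 8/343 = 0.02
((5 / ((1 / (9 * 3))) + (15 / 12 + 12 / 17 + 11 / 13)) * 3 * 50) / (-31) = -9136275 / 13702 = -666.78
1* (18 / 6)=3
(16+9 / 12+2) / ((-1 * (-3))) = 6.25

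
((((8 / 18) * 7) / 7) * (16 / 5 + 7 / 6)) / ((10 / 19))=2489 / 675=3.69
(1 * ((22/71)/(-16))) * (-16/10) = 11/355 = 0.03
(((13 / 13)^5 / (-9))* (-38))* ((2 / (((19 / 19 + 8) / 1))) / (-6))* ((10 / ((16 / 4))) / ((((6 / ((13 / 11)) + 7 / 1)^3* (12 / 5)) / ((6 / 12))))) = -1043575 / 22569215976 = -0.00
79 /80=0.99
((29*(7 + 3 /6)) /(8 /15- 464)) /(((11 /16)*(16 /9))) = -58725 /152944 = -0.38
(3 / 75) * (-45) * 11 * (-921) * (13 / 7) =1185327 / 35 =33866.49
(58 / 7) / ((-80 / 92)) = -667 / 70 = -9.53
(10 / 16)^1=5 / 8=0.62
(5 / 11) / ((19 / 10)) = 50 / 209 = 0.24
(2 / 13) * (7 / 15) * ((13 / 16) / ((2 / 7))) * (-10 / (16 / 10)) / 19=-0.07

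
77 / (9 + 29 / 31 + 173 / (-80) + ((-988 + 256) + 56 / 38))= -3628240 / 34056137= -0.11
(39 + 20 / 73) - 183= -10492 / 73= -143.73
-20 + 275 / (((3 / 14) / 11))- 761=40007 / 3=13335.67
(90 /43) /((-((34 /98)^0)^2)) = -90 /43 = -2.09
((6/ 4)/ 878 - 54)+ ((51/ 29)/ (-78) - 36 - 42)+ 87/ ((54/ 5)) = -738598541/ 5958108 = -123.97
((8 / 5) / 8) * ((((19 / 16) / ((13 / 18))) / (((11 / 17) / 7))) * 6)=21.35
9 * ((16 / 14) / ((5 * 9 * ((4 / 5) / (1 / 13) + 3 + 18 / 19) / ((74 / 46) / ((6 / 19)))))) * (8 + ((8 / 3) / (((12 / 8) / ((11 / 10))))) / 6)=60053072 / 88874415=0.68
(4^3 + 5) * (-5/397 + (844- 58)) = 21530553/397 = 54233.13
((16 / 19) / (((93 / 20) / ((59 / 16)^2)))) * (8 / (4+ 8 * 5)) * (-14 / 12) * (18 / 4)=-121835 / 51832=-2.35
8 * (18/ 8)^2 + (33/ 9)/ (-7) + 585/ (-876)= 241039/ 6132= 39.31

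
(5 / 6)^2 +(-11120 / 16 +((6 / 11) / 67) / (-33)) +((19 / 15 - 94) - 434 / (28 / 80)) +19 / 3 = -2948735149 / 1459260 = -2020.71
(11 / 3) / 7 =11 / 21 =0.52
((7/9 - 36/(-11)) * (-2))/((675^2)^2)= -802/20551819921875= -0.00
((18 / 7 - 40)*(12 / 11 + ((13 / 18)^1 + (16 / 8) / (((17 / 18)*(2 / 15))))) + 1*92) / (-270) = 959843 / 454410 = 2.11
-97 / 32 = -3.03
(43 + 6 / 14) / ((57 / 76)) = 1216 / 21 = 57.90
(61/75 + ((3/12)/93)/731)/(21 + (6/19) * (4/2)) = 35018957/931367100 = 0.04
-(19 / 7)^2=-361 / 49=-7.37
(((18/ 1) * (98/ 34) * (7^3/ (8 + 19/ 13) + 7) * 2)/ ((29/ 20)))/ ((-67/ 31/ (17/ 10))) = -193945920/ 79663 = -2434.58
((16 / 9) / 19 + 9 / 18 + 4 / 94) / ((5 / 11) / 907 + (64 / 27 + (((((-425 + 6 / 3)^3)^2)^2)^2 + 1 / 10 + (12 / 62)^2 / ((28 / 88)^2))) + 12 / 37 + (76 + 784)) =2666095732405875 / 4513414336083947834844519280659676353721648584688105596192039837382789204302871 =0.00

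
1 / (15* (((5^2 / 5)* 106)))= 1 / 7950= 0.00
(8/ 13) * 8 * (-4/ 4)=-4.92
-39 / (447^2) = -13 / 66603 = -0.00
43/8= 5.38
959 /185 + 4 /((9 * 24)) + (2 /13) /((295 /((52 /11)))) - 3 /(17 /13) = 320810881 /110219670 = 2.91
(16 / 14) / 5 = 8 / 35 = 0.23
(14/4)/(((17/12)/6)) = 252/17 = 14.82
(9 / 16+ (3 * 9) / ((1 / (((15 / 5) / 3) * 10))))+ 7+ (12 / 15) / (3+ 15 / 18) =511099 / 1840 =277.77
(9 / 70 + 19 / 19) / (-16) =-79 / 1120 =-0.07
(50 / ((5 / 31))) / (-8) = -155 / 4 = -38.75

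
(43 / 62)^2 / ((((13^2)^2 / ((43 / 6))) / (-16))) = -159014 / 82341363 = -0.00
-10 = -10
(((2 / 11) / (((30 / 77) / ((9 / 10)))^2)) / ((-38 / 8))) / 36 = -0.01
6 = 6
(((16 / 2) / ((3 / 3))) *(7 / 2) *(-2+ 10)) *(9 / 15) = 672 / 5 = 134.40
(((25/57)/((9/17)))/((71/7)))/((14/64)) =13600/36423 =0.37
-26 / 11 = -2.36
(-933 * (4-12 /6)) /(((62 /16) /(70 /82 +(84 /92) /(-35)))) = -58249056 /146165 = -398.52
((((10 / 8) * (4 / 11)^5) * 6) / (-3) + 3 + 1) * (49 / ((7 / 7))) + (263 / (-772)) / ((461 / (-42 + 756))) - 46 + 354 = 14406381362303 / 28658381246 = 502.69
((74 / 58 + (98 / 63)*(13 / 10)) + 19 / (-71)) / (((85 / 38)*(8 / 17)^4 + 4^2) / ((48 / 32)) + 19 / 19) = 26210810783 / 101538298125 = 0.26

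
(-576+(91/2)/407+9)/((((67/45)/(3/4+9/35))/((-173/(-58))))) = -14472098577/12652816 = -1143.78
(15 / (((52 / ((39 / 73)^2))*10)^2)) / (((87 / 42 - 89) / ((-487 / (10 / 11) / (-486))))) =-0.00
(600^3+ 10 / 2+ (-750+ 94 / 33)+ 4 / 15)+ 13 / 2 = 71279757323 / 330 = 215999264.62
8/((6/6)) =8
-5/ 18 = -0.28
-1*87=-87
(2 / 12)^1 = 1 / 6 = 0.17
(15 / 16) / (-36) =-5 / 192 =-0.03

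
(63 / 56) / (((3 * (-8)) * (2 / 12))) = -9 / 32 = -0.28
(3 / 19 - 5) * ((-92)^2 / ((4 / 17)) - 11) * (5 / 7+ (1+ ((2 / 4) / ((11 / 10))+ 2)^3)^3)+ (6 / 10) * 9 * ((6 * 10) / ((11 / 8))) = -685388277.73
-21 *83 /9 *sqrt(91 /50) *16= -4648 *sqrt(182) /15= -4180.33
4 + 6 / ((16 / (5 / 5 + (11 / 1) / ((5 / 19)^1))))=401 / 20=20.05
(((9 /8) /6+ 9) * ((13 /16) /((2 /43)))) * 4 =641.98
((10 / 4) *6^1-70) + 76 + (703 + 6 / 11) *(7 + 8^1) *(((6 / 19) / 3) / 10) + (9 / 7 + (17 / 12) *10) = 1295093 / 8778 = 147.54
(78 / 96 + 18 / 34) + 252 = 68909 / 272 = 253.34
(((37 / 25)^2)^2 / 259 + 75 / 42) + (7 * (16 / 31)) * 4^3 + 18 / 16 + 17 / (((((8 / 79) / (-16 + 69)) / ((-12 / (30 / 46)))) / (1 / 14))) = -7770999078681 / 678125000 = -11459.54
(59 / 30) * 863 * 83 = 4226111 / 30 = 140870.37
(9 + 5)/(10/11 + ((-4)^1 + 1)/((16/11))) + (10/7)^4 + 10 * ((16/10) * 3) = 2787040/69629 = 40.03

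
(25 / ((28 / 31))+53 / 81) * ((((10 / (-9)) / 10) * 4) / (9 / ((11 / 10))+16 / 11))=-706849 / 540918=-1.31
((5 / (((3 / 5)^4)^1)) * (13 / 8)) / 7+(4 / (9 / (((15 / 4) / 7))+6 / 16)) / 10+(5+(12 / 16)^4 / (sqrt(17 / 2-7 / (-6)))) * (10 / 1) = 405 * sqrt(87) / 3712+61264517 / 1038744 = 60.00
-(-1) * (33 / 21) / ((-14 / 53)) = -583 / 98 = -5.95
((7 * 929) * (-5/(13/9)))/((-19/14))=4096890/247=16586.60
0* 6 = 0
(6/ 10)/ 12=1/ 20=0.05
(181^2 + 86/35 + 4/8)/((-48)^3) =-2293477/7741440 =-0.30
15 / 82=0.18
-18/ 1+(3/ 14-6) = -333/ 14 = -23.79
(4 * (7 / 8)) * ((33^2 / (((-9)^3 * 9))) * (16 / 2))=-3388 / 729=-4.65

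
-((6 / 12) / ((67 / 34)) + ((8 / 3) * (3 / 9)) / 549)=-84533 / 331047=-0.26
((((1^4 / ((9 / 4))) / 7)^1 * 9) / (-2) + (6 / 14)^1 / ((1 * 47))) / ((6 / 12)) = -26 / 47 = -0.55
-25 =-25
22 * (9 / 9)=22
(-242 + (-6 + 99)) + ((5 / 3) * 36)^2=3451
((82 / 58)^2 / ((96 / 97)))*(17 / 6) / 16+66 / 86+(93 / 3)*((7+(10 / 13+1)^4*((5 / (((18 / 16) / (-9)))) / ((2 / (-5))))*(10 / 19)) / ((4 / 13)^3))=45788498243118221 / 82319717376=556227.59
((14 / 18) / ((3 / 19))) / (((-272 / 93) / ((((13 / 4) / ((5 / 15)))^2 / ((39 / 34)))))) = -53599 / 384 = -139.58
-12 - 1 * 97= -109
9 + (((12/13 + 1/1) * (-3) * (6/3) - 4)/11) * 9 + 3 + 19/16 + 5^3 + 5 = 298525/2288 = 130.47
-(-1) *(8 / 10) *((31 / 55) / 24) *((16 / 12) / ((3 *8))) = 31 / 29700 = 0.00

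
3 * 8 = 24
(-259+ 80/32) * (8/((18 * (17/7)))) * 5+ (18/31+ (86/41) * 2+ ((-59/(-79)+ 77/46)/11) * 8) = -98537107584/431859109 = -228.17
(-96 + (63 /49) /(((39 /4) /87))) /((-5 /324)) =2492208 /455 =5477.38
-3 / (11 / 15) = -45 / 11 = -4.09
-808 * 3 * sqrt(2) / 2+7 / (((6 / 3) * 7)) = 1 / 2 - 1212 * sqrt(2) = -1713.53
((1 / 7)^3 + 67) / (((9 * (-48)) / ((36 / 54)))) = -11491 / 111132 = -0.10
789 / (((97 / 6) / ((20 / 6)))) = 15780 / 97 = 162.68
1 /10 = 0.10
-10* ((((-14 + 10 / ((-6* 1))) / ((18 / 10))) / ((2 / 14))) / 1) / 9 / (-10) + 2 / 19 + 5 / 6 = -53843 / 9234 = -5.83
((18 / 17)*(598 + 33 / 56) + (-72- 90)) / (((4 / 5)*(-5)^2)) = 224577 / 9520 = 23.59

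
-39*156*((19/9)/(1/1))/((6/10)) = -21406.67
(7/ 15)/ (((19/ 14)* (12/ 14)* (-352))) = -343/ 300960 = -0.00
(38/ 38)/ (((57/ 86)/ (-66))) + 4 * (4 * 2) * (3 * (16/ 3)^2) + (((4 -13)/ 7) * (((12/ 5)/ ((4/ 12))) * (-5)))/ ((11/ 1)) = 11566312/ 4389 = 2635.30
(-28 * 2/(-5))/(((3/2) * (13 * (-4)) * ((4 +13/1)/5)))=-28/663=-0.04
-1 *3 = -3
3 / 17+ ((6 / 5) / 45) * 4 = 0.28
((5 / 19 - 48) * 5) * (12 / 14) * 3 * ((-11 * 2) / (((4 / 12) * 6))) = 897930 / 133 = 6751.35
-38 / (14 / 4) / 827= -76 / 5789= -0.01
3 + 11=14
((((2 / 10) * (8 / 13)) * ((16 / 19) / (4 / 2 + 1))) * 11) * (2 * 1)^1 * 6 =5632 / 1235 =4.56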